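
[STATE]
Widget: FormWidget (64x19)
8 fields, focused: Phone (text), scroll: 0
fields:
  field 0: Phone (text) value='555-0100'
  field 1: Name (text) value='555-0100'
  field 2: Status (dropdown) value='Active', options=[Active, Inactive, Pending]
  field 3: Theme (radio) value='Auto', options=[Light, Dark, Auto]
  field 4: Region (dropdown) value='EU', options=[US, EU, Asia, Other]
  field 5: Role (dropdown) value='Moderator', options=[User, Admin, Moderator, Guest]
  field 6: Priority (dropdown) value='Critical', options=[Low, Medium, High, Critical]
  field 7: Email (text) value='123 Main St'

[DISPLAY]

> Phone:      [555-0100                                        ]
  Name:       [555-0100                                        ]
  Status:     [Active                                         ▼]
  Theme:      ( ) Light  ( ) Dark  (●) Auto                     
  Region:     [EU                                             ▼]
  Role:       [Moderator                                      ▼]
  Priority:   [Critical                                       ▼]
  Email:      [123 Main St                                     ]
                                                                
                                                                
                                                                
                                                                
                                                                
                                                                
                                                                
                                                                
                                                                
                                                                
                                                                


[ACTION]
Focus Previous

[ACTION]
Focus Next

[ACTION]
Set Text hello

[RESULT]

> Phone:      [hello                                           ]
  Name:       [555-0100                                        ]
  Status:     [Active                                         ▼]
  Theme:      ( ) Light  ( ) Dark  (●) Auto                     
  Region:     [EU                                             ▼]
  Role:       [Moderator                                      ▼]
  Priority:   [Critical                                       ▼]
  Email:      [123 Main St                                     ]
                                                                
                                                                
                                                                
                                                                
                                                                
                                                                
                                                                
                                                                
                                                                
                                                                
                                                                


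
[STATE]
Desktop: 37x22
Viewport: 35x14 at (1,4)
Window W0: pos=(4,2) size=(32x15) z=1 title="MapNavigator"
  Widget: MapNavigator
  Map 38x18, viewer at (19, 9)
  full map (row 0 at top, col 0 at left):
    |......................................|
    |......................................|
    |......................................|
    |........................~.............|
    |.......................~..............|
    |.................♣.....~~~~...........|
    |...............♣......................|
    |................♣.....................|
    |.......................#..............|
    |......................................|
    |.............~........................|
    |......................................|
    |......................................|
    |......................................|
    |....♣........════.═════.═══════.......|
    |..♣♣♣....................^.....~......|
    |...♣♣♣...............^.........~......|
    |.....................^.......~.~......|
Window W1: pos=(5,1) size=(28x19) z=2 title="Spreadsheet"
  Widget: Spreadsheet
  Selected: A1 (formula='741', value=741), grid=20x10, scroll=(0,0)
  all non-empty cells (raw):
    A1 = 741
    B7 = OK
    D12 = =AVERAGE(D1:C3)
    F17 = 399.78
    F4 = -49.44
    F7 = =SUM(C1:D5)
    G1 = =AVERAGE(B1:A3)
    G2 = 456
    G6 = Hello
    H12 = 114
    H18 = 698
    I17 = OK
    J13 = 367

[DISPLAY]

   ┠┃A1: 741                   ┃──┨
   ┃┃       A       B       C  ┃..┃
   ┃┃--------------------------┃..┃
   ┃┃  1    [741]       0      ┃..┃
   ┃┃  2        0       0      ┃..┃
   ┃┃  3        0       0      ┃..┃
   ┃┃  4        0       0      ┃..┃
   ┃┃  5        0       0      ┃..┃
   ┃┃  6        0       0      ┃..┃
   ┃┃  7        0OK            ┃..┃
   ┃┃  8        0       0      ┃..┃
   ┃┃  9        0       0      ┃..┃
   ┗┃ 10        0       0      ┃━━┛
    ┃ 11        0       0      ┃   


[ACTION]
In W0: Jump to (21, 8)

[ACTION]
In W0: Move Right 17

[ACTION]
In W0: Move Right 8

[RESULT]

   ┠┃A1: 741                   ┃──┨
   ┃┃       A       B       C  ┃  ┃
   ┃┃--------------------------┃  ┃
   ┃┃  1    [741]       0      ┃  ┃
   ┃┃  2        0       0      ┃  ┃
   ┃┃  3        0       0      ┃  ┃
   ┃┃  4        0       0      ┃  ┃
   ┃┃  5        0       0      ┃  ┃
   ┃┃  6        0       0      ┃  ┃
   ┃┃  7        0OK            ┃  ┃
   ┃┃  8        0       0      ┃  ┃
   ┃┃  9        0       0      ┃  ┃
   ┗┃ 10        0       0      ┃━━┛
    ┃ 11        0       0      ┃   


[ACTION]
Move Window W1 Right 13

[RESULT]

   ┠────┃A1: 741                   
   ┃..~.┃       A       B       C  
   ┃.~..┃--------------------------
   ┃.~~~┃  1    [741]       0      
   ┃....┃  2        0       0      
   ┃....┃  3        0       0      
   ┃.#..┃  4        0       0      
   ┃....┃  5        0       0      
   ┃....┃  6        0       0      
   ┃....┃  7        0OK            
   ┃....┃  8        0       0      
   ┃....┃  9        0       0      
   ┗━━━━┃ 10        0       0      
        ┃ 11        0       0      


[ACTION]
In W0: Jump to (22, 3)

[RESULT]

   ┠────┃A1: 741                   
   ┃    ┃       A       B       C  
   ┃    ┃--------------------------
   ┃....┃  1    [741]       0      
   ┃....┃  2        0       0      
   ┃....┃  3        0       0      
   ┃....┃  4        0       0      
   ┃....┃  5        0       0      
   ┃....┃  6        0       0      
   ┃....┃  7        0OK            
   ┃....┃  8        0       0      
   ┃....┃  9        0       0      
   ┗━━━━┃ 10        0       0      
        ┃ 11        0       0      


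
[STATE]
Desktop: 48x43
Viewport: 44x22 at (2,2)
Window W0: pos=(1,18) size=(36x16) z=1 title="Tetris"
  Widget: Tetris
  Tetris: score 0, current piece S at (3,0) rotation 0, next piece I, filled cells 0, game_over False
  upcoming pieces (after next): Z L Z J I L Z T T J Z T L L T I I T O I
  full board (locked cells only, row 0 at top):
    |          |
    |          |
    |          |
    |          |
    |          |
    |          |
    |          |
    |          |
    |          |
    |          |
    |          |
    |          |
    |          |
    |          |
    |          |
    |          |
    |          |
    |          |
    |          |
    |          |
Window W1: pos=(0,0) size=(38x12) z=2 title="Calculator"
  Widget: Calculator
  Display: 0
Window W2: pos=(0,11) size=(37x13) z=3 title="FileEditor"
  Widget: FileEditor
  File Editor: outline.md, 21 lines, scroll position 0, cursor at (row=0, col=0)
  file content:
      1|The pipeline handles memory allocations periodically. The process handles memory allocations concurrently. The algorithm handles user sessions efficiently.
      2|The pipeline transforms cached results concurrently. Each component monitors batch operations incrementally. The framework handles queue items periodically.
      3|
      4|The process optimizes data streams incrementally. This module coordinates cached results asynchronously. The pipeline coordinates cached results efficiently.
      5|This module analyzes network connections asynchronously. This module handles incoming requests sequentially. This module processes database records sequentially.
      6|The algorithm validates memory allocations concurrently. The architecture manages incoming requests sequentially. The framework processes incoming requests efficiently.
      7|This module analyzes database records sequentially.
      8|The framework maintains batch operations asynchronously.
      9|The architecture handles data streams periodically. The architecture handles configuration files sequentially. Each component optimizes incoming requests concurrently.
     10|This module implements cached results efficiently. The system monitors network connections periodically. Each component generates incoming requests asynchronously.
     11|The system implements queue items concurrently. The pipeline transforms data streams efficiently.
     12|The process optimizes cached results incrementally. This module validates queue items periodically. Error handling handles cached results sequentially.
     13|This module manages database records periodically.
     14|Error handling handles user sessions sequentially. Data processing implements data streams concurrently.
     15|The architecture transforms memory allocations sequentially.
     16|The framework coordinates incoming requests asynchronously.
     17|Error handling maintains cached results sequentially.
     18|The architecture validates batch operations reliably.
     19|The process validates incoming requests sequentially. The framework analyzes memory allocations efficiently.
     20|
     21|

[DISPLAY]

───────────────────────────────────┨        
                                  0┃        
───┬───┬───┬───┐                   ┃        
 7 │ 8 │ 9 │ ÷ │                   ┃        
───┼───┼───┼───┤                   ┃        
 4 │ 5 │ 6 │ × │                   ┃        
───┼───┼───┼───┤                   ┃        
 1 │ 2 │ 3 │ - │                   ┃        
───┴───┴───┴───┘                   ┃        
━━━━━━━━━━━━━━━━━━━━━━━━━━━━━━━━━━┓┛        
FileEditor                        ┃         
──────────────────────────────────┨         
he pipeline handles memory alloca▲┃         
he pipeline transforms cached res█┃         
                                 ░┃         
he process optimizes data streams░┃         
his module analyzes network conne░┃         
he algorithm validates memory all░┃         
his module analyzes database reco░┃         
he framework maintains batch oper░┃         
he architecture handles data stre▼┃         
━━━━━━━━━━━━━━━━━━━━━━━━━━━━━━━━━━┛         


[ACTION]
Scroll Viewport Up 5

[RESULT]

━━━━━━━━━━━━━━━━━━━━━━━━━━━━━━━━━━━┓        
Calculator                         ┃        
───────────────────────────────────┨        
                                  0┃        
───┬───┬───┬───┐                   ┃        
 7 │ 8 │ 9 │ ÷ │                   ┃        
───┼───┼───┼───┤                   ┃        
 4 │ 5 │ 6 │ × │                   ┃        
───┼───┼───┼───┤                   ┃        
 1 │ 2 │ 3 │ - │                   ┃        
───┴───┴───┴───┘                   ┃        
━━━━━━━━━━━━━━━━━━━━━━━━━━━━━━━━━━┓┛        
FileEditor                        ┃         
──────────────────────────────────┨         
he pipeline handles memory alloca▲┃         
he pipeline transforms cached res█┃         
                                 ░┃         
he process optimizes data streams░┃         
his module analyzes network conne░┃         
he algorithm validates memory all░┃         
his module analyzes database reco░┃         
he framework maintains batch oper░┃         


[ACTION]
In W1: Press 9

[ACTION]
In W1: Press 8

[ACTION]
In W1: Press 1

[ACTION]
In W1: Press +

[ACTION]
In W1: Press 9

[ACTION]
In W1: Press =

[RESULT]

━━━━━━━━━━━━━━━━━━━━━━━━━━━━━━━━━━━┓        
Calculator                         ┃        
───────────────────────────────────┨        
                                990┃        
───┬───┬───┬───┐                   ┃        
 7 │ 8 │ 9 │ ÷ │                   ┃        
───┼───┼───┼───┤                   ┃        
 4 │ 5 │ 6 │ × │                   ┃        
───┼───┼───┼───┤                   ┃        
 1 │ 2 │ 3 │ - │                   ┃        
───┴───┴───┴───┘                   ┃        
━━━━━━━━━━━━━━━━━━━━━━━━━━━━━━━━━━┓┛        
FileEditor                        ┃         
──────────────────────────────────┨         
he pipeline handles memory alloca▲┃         
he pipeline transforms cached res█┃         
                                 ░┃         
he process optimizes data streams░┃         
his module analyzes network conne░┃         
he algorithm validates memory all░┃         
his module analyzes database reco░┃         
he framework maintains batch oper░┃         


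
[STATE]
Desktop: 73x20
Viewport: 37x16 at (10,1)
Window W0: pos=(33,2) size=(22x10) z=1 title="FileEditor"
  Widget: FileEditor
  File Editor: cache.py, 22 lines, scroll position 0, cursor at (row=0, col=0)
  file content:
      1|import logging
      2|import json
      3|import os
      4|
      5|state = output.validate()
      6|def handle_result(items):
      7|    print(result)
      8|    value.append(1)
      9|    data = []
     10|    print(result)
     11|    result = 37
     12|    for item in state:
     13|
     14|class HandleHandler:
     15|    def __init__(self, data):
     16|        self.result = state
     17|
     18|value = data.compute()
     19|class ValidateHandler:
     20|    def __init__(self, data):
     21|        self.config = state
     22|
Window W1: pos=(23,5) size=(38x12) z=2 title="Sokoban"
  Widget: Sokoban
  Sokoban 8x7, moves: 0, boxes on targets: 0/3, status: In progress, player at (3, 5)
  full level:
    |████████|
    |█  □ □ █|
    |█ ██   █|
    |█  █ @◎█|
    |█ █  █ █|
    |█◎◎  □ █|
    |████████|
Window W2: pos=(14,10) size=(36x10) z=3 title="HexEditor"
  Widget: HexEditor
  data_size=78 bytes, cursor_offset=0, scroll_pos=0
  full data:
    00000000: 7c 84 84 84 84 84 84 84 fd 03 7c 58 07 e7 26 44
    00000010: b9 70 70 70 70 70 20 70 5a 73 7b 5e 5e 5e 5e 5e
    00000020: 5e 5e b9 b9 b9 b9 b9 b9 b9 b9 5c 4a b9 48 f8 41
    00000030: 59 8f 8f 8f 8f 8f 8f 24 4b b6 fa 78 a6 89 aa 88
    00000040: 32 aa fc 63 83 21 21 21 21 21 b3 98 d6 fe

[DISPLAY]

                                     
                       ┏━━━━━━━━━━━━━
                       ┃ FileEditor  
                       ┠─────────────
             ┏━━━━━━━━━━━━━━━━━━━━━━━
             ┃ Sokoban               
             ┠───────────────────────
             ┃████████               
             ┃█  □ □ █               
    ┏━━━━━━━━━━━━━━━━━━━━━━━━━━━━━━━━
    ┃ HexEditor                      
    ┠────────────────────────────────
    ┃00000000  7C 84 84 84 84 84 84 8
    ┃00000010  b9 70 70 70 70 70 20 7
    ┃00000020  5e 5e b9 b9 b9 b9 b9 b
    ┃00000030  59 8f 8f 8f 8f 8f 8f 2


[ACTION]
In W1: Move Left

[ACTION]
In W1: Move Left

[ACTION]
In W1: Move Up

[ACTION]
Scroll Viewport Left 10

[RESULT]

                                     
                                 ┏━━━
                                 ┃ Fi
                                 ┠───
                       ┏━━━━━━━━━━━━━
                       ┃ Sokoban     
                       ┠─────────────
                       ┃████████     
                       ┃█  □ □ █     
              ┏━━━━━━━━━━━━━━━━━━━━━━
              ┃ HexEditor            
              ┠──────────────────────
              ┃00000000  7C 84 84 84 
              ┃00000010  b9 70 70 70 
              ┃00000020  5e 5e b9 b9 
              ┃00000030  59 8f 8f 8f 


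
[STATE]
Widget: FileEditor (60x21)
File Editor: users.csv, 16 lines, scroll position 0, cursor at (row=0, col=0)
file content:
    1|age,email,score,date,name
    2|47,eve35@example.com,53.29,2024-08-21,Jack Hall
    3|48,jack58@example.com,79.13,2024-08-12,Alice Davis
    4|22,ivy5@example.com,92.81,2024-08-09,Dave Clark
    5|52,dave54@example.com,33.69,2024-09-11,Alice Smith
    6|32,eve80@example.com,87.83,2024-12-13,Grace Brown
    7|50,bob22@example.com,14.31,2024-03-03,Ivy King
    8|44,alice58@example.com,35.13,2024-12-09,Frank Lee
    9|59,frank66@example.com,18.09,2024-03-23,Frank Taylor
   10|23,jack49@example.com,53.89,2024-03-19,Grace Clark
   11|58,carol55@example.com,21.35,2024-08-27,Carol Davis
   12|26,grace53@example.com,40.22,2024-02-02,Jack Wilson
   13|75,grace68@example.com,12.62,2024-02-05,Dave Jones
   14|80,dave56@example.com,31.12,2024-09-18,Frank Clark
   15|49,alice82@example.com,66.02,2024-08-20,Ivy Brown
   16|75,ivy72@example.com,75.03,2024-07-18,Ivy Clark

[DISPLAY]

█ge,email,score,date,name                                  ▲
47,eve35@example.com,53.29,2024-08-21,Jack Hall            █
48,jack58@example.com,79.13,2024-08-12,Alice Davis         ░
22,ivy5@example.com,92.81,2024-08-09,Dave Clark            ░
52,dave54@example.com,33.69,2024-09-11,Alice Smith         ░
32,eve80@example.com,87.83,2024-12-13,Grace Brown          ░
50,bob22@example.com,14.31,2024-03-03,Ivy King             ░
44,alice58@example.com,35.13,2024-12-09,Frank Lee          ░
59,frank66@example.com,18.09,2024-03-23,Frank Taylor       ░
23,jack49@example.com,53.89,2024-03-19,Grace Clark         ░
58,carol55@example.com,21.35,2024-08-27,Carol Davis        ░
26,grace53@example.com,40.22,2024-02-02,Jack Wilson        ░
75,grace68@example.com,12.62,2024-02-05,Dave Jones         ░
80,dave56@example.com,31.12,2024-09-18,Frank Clark         ░
49,alice82@example.com,66.02,2024-08-20,Ivy Brown          ░
75,ivy72@example.com,75.03,2024-07-18,Ivy Clark            ░
                                                           ░
                                                           ░
                                                           ░
                                                           ░
                                                           ▼


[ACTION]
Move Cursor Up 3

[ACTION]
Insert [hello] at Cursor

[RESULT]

hello█ge,email,score,date,name                             ▲
47,eve35@example.com,53.29,2024-08-21,Jack Hall            █
48,jack58@example.com,79.13,2024-08-12,Alice Davis         ░
22,ivy5@example.com,92.81,2024-08-09,Dave Clark            ░
52,dave54@example.com,33.69,2024-09-11,Alice Smith         ░
32,eve80@example.com,87.83,2024-12-13,Grace Brown          ░
50,bob22@example.com,14.31,2024-03-03,Ivy King             ░
44,alice58@example.com,35.13,2024-12-09,Frank Lee          ░
59,frank66@example.com,18.09,2024-03-23,Frank Taylor       ░
23,jack49@example.com,53.89,2024-03-19,Grace Clark         ░
58,carol55@example.com,21.35,2024-08-27,Carol Davis        ░
26,grace53@example.com,40.22,2024-02-02,Jack Wilson        ░
75,grace68@example.com,12.62,2024-02-05,Dave Jones         ░
80,dave56@example.com,31.12,2024-09-18,Frank Clark         ░
49,alice82@example.com,66.02,2024-08-20,Ivy Brown          ░
75,ivy72@example.com,75.03,2024-07-18,Ivy Clark            ░
                                                           ░
                                                           ░
                                                           ░
                                                           ░
                                                           ▼


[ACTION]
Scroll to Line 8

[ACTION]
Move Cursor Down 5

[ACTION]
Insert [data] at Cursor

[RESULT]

helloage,email,score,date,name                             ▲
47,eve35@example.com,53.29,2024-08-21,Jack Hall            █
48,jack58@example.com,79.13,2024-08-12,Alice Davis         ░
22,ivy5@example.com,92.81,2024-08-09,Dave Clark            ░
52,dave54@example.com,33.69,2024-09-11,Alice Smith         ░
32,evdata█80@example.com,87.83,2024-12-13,Grace Brown      ░
50,bob22@example.com,14.31,2024-03-03,Ivy King             ░
44,alice58@example.com,35.13,2024-12-09,Frank Lee          ░
59,frank66@example.com,18.09,2024-03-23,Frank Taylor       ░
23,jack49@example.com,53.89,2024-03-19,Grace Clark         ░
58,carol55@example.com,21.35,2024-08-27,Carol Davis        ░
26,grace53@example.com,40.22,2024-02-02,Jack Wilson        ░
75,grace68@example.com,12.62,2024-02-05,Dave Jones         ░
80,dave56@example.com,31.12,2024-09-18,Frank Clark         ░
49,alice82@example.com,66.02,2024-08-20,Ivy Brown          ░
75,ivy72@example.com,75.03,2024-07-18,Ivy Clark            ░
                                                           ░
                                                           ░
                                                           ░
                                                           ░
                                                           ▼


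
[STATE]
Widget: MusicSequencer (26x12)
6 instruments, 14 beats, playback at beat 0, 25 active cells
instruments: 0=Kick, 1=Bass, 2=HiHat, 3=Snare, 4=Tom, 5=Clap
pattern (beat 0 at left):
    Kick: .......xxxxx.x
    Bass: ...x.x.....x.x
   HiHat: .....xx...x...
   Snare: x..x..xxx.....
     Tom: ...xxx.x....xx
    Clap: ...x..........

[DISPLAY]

      ▼1234567890123      
  Kick·······█████·█      
  Bass···█·█·····█·█      
 HiHat·····██···█···      
 Snare█··█··███·····      
   Tom···███·█····██      
  Clap···█··········      
                          
                          
                          
                          
                          


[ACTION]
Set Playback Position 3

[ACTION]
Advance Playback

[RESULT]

      0123▼567890123      
  Kick·······█████·█      
  Bass···█·█·····█·█      
 HiHat·····██···█···      
 Snare█··█··███·····      
   Tom···███·█····██      
  Clap···█··········      
                          
                          
                          
                          
                          


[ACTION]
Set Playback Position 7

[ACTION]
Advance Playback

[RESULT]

      01234567▼90123      
  Kick·······█████·█      
  Bass···█·█·····█·█      
 HiHat·····██···█···      
 Snare█··█··███·····      
   Tom···███·█····██      
  Clap···█··········      
                          
                          
                          
                          
                          


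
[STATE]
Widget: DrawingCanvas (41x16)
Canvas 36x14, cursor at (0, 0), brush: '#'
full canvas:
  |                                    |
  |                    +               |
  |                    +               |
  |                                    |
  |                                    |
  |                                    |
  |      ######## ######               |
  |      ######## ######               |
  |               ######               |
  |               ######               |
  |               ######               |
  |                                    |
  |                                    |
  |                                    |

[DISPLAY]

+                                        
                    +                    
                    +                    
                                         
                                         
                                         
      ######## ######                    
      ######## ######                    
               ######                    
               ######                    
               ######                    
                                         
                                         
                                         
                                         
                                         


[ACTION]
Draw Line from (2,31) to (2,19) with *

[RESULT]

+                                        
                    +                    
                   *************         
                                         
                                         
                                         
      ######## ######                    
      ######## ######                    
               ######                    
               ######                    
               ######                    
                                         
                                         
                                         
                                         
                                         


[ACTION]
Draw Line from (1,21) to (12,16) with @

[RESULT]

+                                        
                    +@                   
                   **@**********         
                    @                    
                    @                    
                   @                     
      ######## ####@#                    
      ######## ###@##                    
               ###@##                    
               ##@###                    
               ##@###                    
                @                        
                @                        
                                         
                                         
                                         


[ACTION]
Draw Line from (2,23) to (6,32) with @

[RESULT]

+                                        
                    +@                   
                   **@*@@*******         
                    @    @@              
                    @      @@            
                   @         @@          
      ######## ####@#          @@        
      ######## ###@##                    
               ###@##                    
               ##@###                    
               ##@###                    
                @                        
                @                        
                                         
                                         
                                         


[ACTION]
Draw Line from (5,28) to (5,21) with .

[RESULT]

+                                        
                    +@                   
                   **@*@@*******         
                    @    @@              
                    @      @@            
                   @ ........@@          
      ######## ####@#          @@        
      ######## ###@##                    
               ###@##                    
               ##@###                    
               ##@###                    
                @                        
                @                        
                                         
                                         
                                         


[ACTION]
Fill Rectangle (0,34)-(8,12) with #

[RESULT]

+           #######################      
            #######################      
            #######################      
            #######################      
            #######################      
            #######################      
      #############################      
      #############################      
            #######################      
               ##@###                    
               ##@###                    
                @                        
                @                        
                                         
                                         
                                         


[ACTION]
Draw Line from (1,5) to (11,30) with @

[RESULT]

+           #######################      
     @@     #######################      
       @@   #######################      
         @@@#######################      
            @@#####################      
            ##@@@##################      
      ###########@@################      
      #############@@@#############      
            ##########@@###########      
               ##@###   @@@              
               ##@###      @@            
                @            @@          
                @                        
                                         
                                         
                                         


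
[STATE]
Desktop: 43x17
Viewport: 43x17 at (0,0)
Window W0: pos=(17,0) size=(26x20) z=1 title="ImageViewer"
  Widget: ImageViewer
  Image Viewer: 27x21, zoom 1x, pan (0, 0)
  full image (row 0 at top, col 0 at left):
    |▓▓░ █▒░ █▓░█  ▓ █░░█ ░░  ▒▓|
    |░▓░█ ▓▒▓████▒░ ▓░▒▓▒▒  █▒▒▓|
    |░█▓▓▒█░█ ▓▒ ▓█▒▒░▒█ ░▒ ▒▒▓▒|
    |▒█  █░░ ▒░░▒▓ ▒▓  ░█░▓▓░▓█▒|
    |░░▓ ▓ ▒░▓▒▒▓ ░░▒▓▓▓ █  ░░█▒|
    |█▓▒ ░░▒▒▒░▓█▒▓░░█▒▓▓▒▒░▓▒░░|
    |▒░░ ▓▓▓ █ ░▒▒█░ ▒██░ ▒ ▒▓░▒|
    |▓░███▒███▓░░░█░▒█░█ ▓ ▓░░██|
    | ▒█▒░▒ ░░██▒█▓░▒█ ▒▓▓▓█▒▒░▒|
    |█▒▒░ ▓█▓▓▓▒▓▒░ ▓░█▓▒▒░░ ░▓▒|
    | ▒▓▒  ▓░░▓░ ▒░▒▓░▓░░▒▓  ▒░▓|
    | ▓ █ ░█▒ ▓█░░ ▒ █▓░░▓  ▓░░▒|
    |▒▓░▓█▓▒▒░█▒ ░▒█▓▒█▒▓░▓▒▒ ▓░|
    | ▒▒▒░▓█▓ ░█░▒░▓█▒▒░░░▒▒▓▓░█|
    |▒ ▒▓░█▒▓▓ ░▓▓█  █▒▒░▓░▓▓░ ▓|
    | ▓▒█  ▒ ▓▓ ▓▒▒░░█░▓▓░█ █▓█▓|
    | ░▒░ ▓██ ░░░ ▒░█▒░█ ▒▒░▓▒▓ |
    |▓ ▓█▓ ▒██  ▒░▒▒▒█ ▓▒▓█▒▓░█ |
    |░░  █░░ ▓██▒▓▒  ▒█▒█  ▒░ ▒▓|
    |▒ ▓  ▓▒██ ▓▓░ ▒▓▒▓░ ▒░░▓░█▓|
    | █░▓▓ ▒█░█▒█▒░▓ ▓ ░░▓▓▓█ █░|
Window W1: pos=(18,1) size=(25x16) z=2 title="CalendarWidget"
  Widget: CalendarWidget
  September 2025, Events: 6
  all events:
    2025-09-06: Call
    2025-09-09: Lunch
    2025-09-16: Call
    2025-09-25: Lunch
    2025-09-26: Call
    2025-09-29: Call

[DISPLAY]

                 ┏━━━━━━━━━━━━━━━━━━━━━━━━┓
                 ┃┏━━━━━━━━━━━━━━━━━━━━━━━┓
                 ┠┃ CalendarWidget        ┃
                 ┃┠───────────────────────┨
                 ┃┃     September 2025    ┃
                 ┃┃Mo Tu We Th Fr Sa Su   ┃
                 ┃┃ 1  2  3  4  5  6*  7  ┃
                 ┃┃ 8  9* 10 11 12 13 14  ┃
                 ┃┃15 16* 17 18 19 20 21  ┃
                 ┃┃22 23 24 25* 26* 27 28 ┃
                 ┃┃29* 30                 ┃
                 ┃┃                       ┃
                 ┃┃                       ┃
                 ┃┃                       ┃
                 ┃┃                       ┃
                 ┃┃                       ┃
                 ┃┗━━━━━━━━━━━━━━━━━━━━━━━┛


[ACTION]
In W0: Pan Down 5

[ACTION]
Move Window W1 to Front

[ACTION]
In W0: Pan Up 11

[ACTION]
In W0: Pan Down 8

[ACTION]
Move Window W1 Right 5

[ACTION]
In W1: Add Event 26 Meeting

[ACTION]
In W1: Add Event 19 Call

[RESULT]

                 ┏━━━━━━━━━━━━━━━━━━━━━━━━┓
                 ┃┏━━━━━━━━━━━━━━━━━━━━━━━┓
                 ┠┃ CalendarWidget        ┃
                 ┃┠───────────────────────┨
                 ┃┃     September 2025    ┃
                 ┃┃Mo Tu We Th Fr Sa Su   ┃
                 ┃┃ 1  2  3  4  5  6*  7  ┃
                 ┃┃ 8  9* 10 11 12 13 14  ┃
                 ┃┃15 16* 17 18 19* 20 21 ┃
                 ┃┃22 23 24 25* 26* 27 28 ┃
                 ┃┃29* 30                 ┃
                 ┃┃                       ┃
                 ┃┃                       ┃
                 ┃┃                       ┃
                 ┃┃                       ┃
                 ┃┃                       ┃
                 ┃┗━━━━━━━━━━━━━━━━━━━━━━━┛


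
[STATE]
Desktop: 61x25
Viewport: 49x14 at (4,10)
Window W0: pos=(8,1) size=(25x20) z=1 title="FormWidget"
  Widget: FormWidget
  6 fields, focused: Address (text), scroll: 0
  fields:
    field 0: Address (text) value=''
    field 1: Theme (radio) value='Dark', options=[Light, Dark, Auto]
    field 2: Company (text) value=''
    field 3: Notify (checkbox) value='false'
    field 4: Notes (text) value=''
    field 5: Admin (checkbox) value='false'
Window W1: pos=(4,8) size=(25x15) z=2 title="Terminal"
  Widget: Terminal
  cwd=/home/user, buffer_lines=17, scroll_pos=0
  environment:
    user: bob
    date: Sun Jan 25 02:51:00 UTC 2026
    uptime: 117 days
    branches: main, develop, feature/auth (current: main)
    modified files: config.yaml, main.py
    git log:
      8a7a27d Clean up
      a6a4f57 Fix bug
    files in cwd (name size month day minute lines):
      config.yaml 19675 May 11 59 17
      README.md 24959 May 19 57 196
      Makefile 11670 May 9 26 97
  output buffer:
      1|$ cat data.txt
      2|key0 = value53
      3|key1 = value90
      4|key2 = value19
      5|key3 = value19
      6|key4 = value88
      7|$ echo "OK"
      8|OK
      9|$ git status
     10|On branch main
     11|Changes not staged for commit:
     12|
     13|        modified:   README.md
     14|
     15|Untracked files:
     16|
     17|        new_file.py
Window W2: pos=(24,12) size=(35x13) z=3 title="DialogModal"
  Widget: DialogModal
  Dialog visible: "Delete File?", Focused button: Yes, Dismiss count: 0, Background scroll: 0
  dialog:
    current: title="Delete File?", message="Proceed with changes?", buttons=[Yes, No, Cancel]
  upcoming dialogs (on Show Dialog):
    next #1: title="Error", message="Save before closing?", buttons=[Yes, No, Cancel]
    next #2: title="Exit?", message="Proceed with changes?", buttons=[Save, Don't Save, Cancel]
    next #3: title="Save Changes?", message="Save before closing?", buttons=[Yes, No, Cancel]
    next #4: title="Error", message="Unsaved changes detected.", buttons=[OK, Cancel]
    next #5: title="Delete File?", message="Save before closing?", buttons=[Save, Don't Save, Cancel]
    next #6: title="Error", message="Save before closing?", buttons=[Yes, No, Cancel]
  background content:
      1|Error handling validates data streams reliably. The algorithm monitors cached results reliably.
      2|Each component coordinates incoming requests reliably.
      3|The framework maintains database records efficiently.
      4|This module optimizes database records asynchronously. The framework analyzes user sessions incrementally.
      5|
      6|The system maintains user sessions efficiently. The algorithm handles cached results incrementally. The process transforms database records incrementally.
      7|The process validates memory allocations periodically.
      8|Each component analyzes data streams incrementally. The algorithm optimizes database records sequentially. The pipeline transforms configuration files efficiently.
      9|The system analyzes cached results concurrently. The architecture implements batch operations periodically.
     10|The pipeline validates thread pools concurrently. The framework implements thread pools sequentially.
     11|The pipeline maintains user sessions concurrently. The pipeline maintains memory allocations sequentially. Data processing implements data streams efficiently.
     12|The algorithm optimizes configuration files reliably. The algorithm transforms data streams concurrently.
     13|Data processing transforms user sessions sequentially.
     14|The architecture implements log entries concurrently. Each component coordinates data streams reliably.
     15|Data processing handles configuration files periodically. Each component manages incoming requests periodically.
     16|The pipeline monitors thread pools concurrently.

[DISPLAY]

┠───────────────────────┨   ┃                    
┃$ cat data.txt         ┃   ┃                    
┃key0 = value53     ┏━━━━━━━━━━━━━━━━━━━━━━━━━━━━
┃key1 = value90     ┃ DialogModal                
┃key2 = value19     ┠────────────────────────────
┃key3 = value19     ┃Error handling validates dat
┃key4 = value88     ┃Each component coordinates i
┃$ echo "OK"        ┃The ┌───────────────────────
┃OK                 ┃This│      Delete File?     
┃$ git status       ┃    │ Proceed with changes? 
┃On branch main     ┃The │  [Yes]  No   Cancel   
┃Changes not staged ┃The └───────────────────────
┗━━━━━━━━━━━━━━━━━━━┃Each component analyzes data
                    ┃The system analyzes cached r


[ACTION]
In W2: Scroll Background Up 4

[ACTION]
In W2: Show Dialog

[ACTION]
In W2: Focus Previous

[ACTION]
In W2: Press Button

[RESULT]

┠───────────────────────┨   ┃                    
┃$ cat data.txt         ┃   ┃                    
┃key0 = value53     ┏━━━━━━━━━━━━━━━━━━━━━━━━━━━━
┃key1 = value90     ┃ DialogModal                
┃key2 = value19     ┠────────────────────────────
┃key3 = value19     ┃Error handling validates dat
┃key4 = value88     ┃Each component coordinates i
┃$ echo "OK"        ┃The framework maintains data
┃OK                 ┃This module optimizes databa
┃$ git status       ┃                            
┃On branch main     ┃The system maintains user se
┃Changes not staged ┃The process validates memory
┗━━━━━━━━━━━━━━━━━━━┃Each component analyzes data
                    ┃The system analyzes cached r
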